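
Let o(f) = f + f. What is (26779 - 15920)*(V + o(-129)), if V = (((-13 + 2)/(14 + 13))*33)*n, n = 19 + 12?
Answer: -65946707/9 ≈ -7.3274e+6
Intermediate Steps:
n = 31
o(f) = 2*f
V = -3751/9 (V = (((-13 + 2)/(14 + 13))*33)*31 = (-11/27*33)*31 = (-11*1/27*33)*31 = -11/27*33*31 = -121/9*31 = -3751/9 ≈ -416.78)
(26779 - 15920)*(V + o(-129)) = (26779 - 15920)*(-3751/9 + 2*(-129)) = 10859*(-3751/9 - 258) = 10859*(-6073/9) = -65946707/9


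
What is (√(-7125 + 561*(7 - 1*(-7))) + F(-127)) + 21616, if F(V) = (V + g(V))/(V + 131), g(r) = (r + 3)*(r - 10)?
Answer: 103433/4 ≈ 25858.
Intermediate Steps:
g(r) = (-10 + r)*(3 + r) (g(r) = (3 + r)*(-10 + r) = (-10 + r)*(3 + r))
F(V) = (-30 + V² - 6*V)/(131 + V) (F(V) = (V + (-30 + V² - 7*V))/(V + 131) = (-30 + V² - 6*V)/(131 + V))
(√(-7125 + 561*(7 - 1*(-7))) + F(-127)) + 21616 = (√(-7125 + 561*(7 - 1*(-7))) + (-30 + (-127)² - 6*(-127))/(131 - 127)) + 21616 = (√(-7125 + 561*(7 + 7)) + (-30 + 16129 + 762)/4) + 21616 = (√(-7125 + 561*14) + (¼)*16861) + 21616 = (√(-7125 + 7854) + 16861/4) + 21616 = (√729 + 16861/4) + 21616 = (27 + 16861/4) + 21616 = 16969/4 + 21616 = 103433/4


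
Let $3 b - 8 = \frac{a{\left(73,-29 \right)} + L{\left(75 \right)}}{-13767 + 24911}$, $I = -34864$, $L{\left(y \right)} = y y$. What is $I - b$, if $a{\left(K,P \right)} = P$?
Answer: $- \frac{291416999}{8358} \approx -34867.0$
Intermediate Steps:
$L{\left(y \right)} = y^{2}$
$b = \frac{23687}{8358}$ ($b = \frac{8}{3} + \frac{\left(-29 + 75^{2}\right) \frac{1}{-13767 + 24911}}{3} = \frac{8}{3} + \frac{\left(-29 + 5625\right) \frac{1}{11144}}{3} = \frac{8}{3} + \frac{5596 \cdot \frac{1}{11144}}{3} = \frac{8}{3} + \frac{1}{3} \cdot \frac{1399}{2786} = \frac{8}{3} + \frac{1399}{8358} = \frac{23687}{8358} \approx 2.8341$)
$I - b = -34864 - \frac{23687}{8358} = - \frac{291416999}{8358}$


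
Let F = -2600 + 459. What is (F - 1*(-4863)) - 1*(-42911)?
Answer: 45633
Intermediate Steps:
F = -2141
(F - 1*(-4863)) - 1*(-42911) = (-2141 - 1*(-4863)) - 1*(-42911) = (-2141 + 4863) + 42911 = 2722 + 42911 = 45633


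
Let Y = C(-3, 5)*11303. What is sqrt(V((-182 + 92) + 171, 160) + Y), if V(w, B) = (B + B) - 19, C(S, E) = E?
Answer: 4*sqrt(3551) ≈ 238.36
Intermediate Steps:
V(w, B) = -19 + 2*B (V(w, B) = 2*B - 19 = -19 + 2*B)
Y = 56515 (Y = 5*11303 = 56515)
sqrt(V((-182 + 92) + 171, 160) + Y) = sqrt((-19 + 2*160) + 56515) = sqrt((-19 + 320) + 56515) = sqrt(301 + 56515) = sqrt(56816) = 4*sqrt(3551)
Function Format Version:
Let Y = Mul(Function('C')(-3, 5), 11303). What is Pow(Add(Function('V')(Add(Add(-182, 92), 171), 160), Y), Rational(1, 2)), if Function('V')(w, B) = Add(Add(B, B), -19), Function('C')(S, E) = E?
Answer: Mul(4, Pow(3551, Rational(1, 2))) ≈ 238.36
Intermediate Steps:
Function('V')(w, B) = Add(-19, Mul(2, B)) (Function('V')(w, B) = Add(Mul(2, B), -19) = Add(-19, Mul(2, B)))
Y = 56515 (Y = Mul(5, 11303) = 56515)
Pow(Add(Function('V')(Add(Add(-182, 92), 171), 160), Y), Rational(1, 2)) = Pow(Add(Add(-19, Mul(2, 160)), 56515), Rational(1, 2)) = Pow(Add(Add(-19, 320), 56515), Rational(1, 2)) = Pow(Add(301, 56515), Rational(1, 2)) = Pow(56816, Rational(1, 2)) = Mul(4, Pow(3551, Rational(1, 2)))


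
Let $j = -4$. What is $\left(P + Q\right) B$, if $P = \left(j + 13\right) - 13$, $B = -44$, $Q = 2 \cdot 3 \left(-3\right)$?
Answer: $968$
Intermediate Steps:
$Q = -18$ ($Q = 6 \left(-3\right) = -18$)
$P = -4$ ($P = \left(-4 + 13\right) - 13 = 9 - 13 = -4$)
$\left(P + Q\right) B = \left(-4 - 18\right) \left(-44\right) = \left(-22\right) \left(-44\right) = 968$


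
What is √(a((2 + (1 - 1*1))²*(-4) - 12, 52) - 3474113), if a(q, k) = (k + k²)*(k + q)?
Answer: I*√3407969 ≈ 1846.1*I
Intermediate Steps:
a(q, k) = (k + q)*(k + k²)
√(a((2 + (1 - 1*1))²*(-4) - 12, 52) - 3474113) = √(52*(52 + ((2 + (1 - 1*1))²*(-4) - 12) + 52² + 52*((2 + (1 - 1*1))²*(-4) - 12)) - 3474113) = √(52*(52 + ((2 + (1 - 1))²*(-4) - 12) + 2704 + 52*((2 + (1 - 1))²*(-4) - 12)) - 3474113) = √(52*(52 + ((2 + 0)²*(-4) - 12) + 2704 + 52*((2 + 0)²*(-4) - 12)) - 3474113) = √(52*(52 + (2²*(-4) - 12) + 2704 + 52*(2²*(-4) - 12)) - 3474113) = √(52*(52 + (4*(-4) - 12) + 2704 + 52*(4*(-4) - 12)) - 3474113) = √(52*(52 + (-16 - 12) + 2704 + 52*(-16 - 12)) - 3474113) = √(52*(52 - 28 + 2704 + 52*(-28)) - 3474113) = √(52*(52 - 28 + 2704 - 1456) - 3474113) = √(52*1272 - 3474113) = √(66144 - 3474113) = √(-3407969) = I*√3407969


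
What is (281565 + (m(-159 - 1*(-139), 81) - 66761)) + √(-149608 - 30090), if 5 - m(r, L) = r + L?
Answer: 214748 + I*√179698 ≈ 2.1475e+5 + 423.91*I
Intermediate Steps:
m(r, L) = 5 - L - r (m(r, L) = 5 - (r + L) = 5 - (L + r) = 5 + (-L - r) = 5 - L - r)
(281565 + (m(-159 - 1*(-139), 81) - 66761)) + √(-149608 - 30090) = (281565 + ((5 - 1*81 - (-159 - 1*(-139))) - 66761)) + √(-149608 - 30090) = (281565 + ((5 - 81 - (-159 + 139)) - 66761)) + √(-179698) = (281565 + ((5 - 81 - 1*(-20)) - 66761)) + I*√179698 = (281565 + ((5 - 81 + 20) - 66761)) + I*√179698 = (281565 + (-56 - 66761)) + I*√179698 = (281565 - 66817) + I*√179698 = 214748 + I*√179698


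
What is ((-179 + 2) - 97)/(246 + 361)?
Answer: -274/607 ≈ -0.45140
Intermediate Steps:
((-179 + 2) - 97)/(246 + 361) = (-177 - 97)/607 = -274*1/607 = -274/607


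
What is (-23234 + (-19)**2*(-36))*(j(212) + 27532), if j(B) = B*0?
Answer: -997484360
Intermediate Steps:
j(B) = 0
(-23234 + (-19)**2*(-36))*(j(212) + 27532) = (-23234 + (-19)**2*(-36))*(0 + 27532) = (-23234 + 361*(-36))*27532 = (-23234 - 12996)*27532 = -36230*27532 = -997484360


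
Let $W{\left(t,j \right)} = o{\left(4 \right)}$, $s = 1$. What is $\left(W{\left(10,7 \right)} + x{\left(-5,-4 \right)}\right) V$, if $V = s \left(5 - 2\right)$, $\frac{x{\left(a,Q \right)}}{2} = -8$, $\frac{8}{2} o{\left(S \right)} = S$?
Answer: $-45$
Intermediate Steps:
$o{\left(S \right)} = \frac{S}{4}$
$x{\left(a,Q \right)} = -16$ ($x{\left(a,Q \right)} = 2 \left(-8\right) = -16$)
$W{\left(t,j \right)} = 1$ ($W{\left(t,j \right)} = \frac{1}{4} \cdot 4 = 1$)
$V = 3$ ($V = 1 \left(5 - 2\right) = 1 \cdot 3 = 3$)
$\left(W{\left(10,7 \right)} + x{\left(-5,-4 \right)}\right) V = \left(1 - 16\right) 3 = \left(-15\right) 3 = -45$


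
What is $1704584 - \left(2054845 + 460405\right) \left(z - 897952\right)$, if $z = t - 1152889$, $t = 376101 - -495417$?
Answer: $2966293880334$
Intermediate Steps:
$t = 871518$ ($t = 376101 + 495417 = 871518$)
$z = -281371$ ($z = 871518 - 1152889 = -281371$)
$1704584 - \left(2054845 + 460405\right) \left(z - 897952\right) = 1704584 - \left(2054845 + 460405\right) \left(-281371 - 897952\right) = 1704584 - 2515250 \left(-1179323\right) = 1704584 - -2966292175750 = 1704584 + 2966292175750 = 2966293880334$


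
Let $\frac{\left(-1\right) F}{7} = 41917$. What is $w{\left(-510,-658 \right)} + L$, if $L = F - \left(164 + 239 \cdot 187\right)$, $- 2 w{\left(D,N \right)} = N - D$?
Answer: $-338202$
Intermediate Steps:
$F = -293419$ ($F = \left(-7\right) 41917 = -293419$)
$w{\left(D,N \right)} = \frac{D}{2} - \frac{N}{2}$ ($w{\left(D,N \right)} = - \frac{N - D}{2} = \frac{D}{2} - \frac{N}{2}$)
$L = -338276$ ($L = -293419 - \left(164 + 239 \cdot 187\right) = -293419 - \left(164 + 44693\right) = -293419 - 44857 = -338276$)
$w{\left(-510,-658 \right)} + L = \left(\frac{1}{2} \left(-510\right) - -329\right) - 338276 = \left(-255 + 329\right) - 338276 = 74 - 338276 = -338202$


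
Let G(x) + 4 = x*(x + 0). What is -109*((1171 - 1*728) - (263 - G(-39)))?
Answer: -184973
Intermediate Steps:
G(x) = -4 + x² (G(x) = -4 + x*(x + 0) = -4 + x*x = -4 + x²)
-109*((1171 - 1*728) - (263 - G(-39))) = -109*((1171 - 1*728) - (263 - (-4 + (-39)²))) = -109*((1171 - 728) - (263 - (-4 + 1521))) = -109*(443 - (263 - 1*1517)) = -109*(443 - (263 - 1517)) = -109*(443 - 1*(-1254)) = -109*(443 + 1254) = -109*1697 = -184973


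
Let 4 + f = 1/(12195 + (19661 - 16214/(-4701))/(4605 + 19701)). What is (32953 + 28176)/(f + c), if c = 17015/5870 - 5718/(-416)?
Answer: 10400712407794703516080/2151281496640137021 ≈ 4834.7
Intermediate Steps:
c = 2032145/122096 (c = 17015*(1/5870) - 5718*(-1/416) = 3403/1174 + 2859/208 = 2032145/122096 ≈ 16.644)
f = -5573980550474/1393523703245 (f = -4 + 1/(12195 + (19661 - 16214/(-4701))/(4605 + 19701)) = -4 + 1/(12195 + (19661 - 16214*(-1/4701))/24306) = -4 + 1/(12195 + (19661 + 16214/4701)*(1/24306)) = -4 + 1/(12195 + (92442575/4701)*(1/24306)) = -4 + 1/(12195 + 92442575/114262506) = -4 + 1/(1393523703245/114262506) = -4 + 114262506/1393523703245 = -5573980550474/1393523703245 ≈ -3.9999)
(32953 + 28176)/(f + c) = (32953 + 28176)/(-5573980550474/1393523703245 + 2032145/122096) = 61129/(2151281496640137021/170143670071401520) = 61129*(170143670071401520/2151281496640137021) = 10400712407794703516080/2151281496640137021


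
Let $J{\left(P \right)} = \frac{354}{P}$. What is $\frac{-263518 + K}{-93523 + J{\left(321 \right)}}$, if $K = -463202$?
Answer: $\frac{77759040}{10006843} \approx 7.7706$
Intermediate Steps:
$\frac{-263518 + K}{-93523 + J{\left(321 \right)}} = \frac{-263518 - 463202}{-93523 + \frac{354}{321}} = - \frac{726720}{-93523 + 354 \cdot \frac{1}{321}} = - \frac{726720}{-93523 + \frac{118}{107}} = - \frac{726720}{- \frac{10006843}{107}} = \left(-726720\right) \left(- \frac{107}{10006843}\right) = \frac{77759040}{10006843}$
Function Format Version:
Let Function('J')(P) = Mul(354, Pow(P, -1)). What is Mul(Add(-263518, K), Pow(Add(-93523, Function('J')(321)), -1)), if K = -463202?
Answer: Rational(77759040, 10006843) ≈ 7.7706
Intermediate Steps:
Mul(Add(-263518, K), Pow(Add(-93523, Function('J')(321)), -1)) = Mul(Add(-263518, -463202), Pow(Add(-93523, Mul(354, Pow(321, -1))), -1)) = Mul(-726720, Pow(Add(-93523, Mul(354, Rational(1, 321))), -1)) = Mul(-726720, Pow(Add(-93523, Rational(118, 107)), -1)) = Mul(-726720, Pow(Rational(-10006843, 107), -1)) = Mul(-726720, Rational(-107, 10006843)) = Rational(77759040, 10006843)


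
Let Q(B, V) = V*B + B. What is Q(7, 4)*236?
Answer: 8260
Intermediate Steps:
Q(B, V) = B + B*V (Q(B, V) = B*V + B = B + B*V)
Q(7, 4)*236 = (7*(1 + 4))*236 = (7*5)*236 = 35*236 = 8260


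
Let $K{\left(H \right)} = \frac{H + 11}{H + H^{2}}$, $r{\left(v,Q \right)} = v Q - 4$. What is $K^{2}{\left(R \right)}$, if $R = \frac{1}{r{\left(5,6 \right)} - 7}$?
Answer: $\frac{159201}{4} \approx 39800.0$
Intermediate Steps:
$r{\left(v,Q \right)} = -4 + Q v$ ($r{\left(v,Q \right)} = Q v - 4 = -4 + Q v$)
$R = \frac{1}{19}$ ($R = \frac{1}{\left(-4 + 6 \cdot 5\right) - 7} = \frac{1}{\left(-4 + 30\right) - 7} = \frac{1}{26 - 7} = \frac{1}{19} \approx 0.052632$)
$K{\left(H \right)} = \frac{11 + H}{H + H^{2}}$
$K^{2}{\left(R \right)} = \left(\frac{\frac{1}{\frac{1}{19}} \left(11 + \frac{1}{19}\right)}{1 + \frac{1}{19}}\right)^{2} = \left(19 \frac{1}{\frac{20}{19}} \cdot \frac{210}{19}\right)^{2} = \left(19 \cdot \frac{19}{20} \cdot \frac{210}{19}\right)^{2} = \left(\frac{399}{2}\right)^{2} = \frac{159201}{4}$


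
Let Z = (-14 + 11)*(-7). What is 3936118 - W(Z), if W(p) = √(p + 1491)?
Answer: 3936118 - 6*√42 ≈ 3.9361e+6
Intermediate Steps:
Z = 21 (Z = -3*(-7) = 21)
W(p) = √(1491 + p)
3936118 - W(Z) = 3936118 - √(1491 + 21) = 3936118 - √1512 = 3936118 - 6*√42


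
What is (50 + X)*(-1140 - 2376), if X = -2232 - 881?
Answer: 10769508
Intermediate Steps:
X = -3113
(50 + X)*(-1140 - 2376) = (50 - 3113)*(-1140 - 2376) = -3063*(-3516) = 10769508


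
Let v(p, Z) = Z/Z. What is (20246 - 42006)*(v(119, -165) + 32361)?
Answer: -704197120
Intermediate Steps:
v(p, Z) = 1
(20246 - 42006)*(v(119, -165) + 32361) = (20246 - 42006)*(1 + 32361) = -21760*32362 = -704197120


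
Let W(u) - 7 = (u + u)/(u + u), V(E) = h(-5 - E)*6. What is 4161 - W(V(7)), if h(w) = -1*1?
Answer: 4153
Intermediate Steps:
h(w) = -1
V(E) = -6 (V(E) = -1*6 = -6)
W(u) = 8 (W(u) = 7 + (u + u)/(u + u) = 7 + (2*u)/((2*u)) = 7 + (2*u)*(1/(2*u)) = 7 + 1 = 8)
4161 - W(V(7)) = 4161 - 1*8 = 4161 - 8 = 4153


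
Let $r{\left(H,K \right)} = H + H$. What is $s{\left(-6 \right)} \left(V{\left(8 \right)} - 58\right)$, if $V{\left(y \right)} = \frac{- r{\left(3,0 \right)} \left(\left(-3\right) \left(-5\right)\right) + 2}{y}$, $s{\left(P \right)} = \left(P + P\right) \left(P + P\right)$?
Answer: $-9936$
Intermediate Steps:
$s{\left(P \right)} = 4 P^{2}$ ($s{\left(P \right)} = 2 P 2 P = 4 P^{2}$)
$r{\left(H,K \right)} = 2 H$
$V{\left(y \right)} = - \frac{88}{y}$ ($V{\left(y \right)} = \frac{- 2 \cdot 3 \left(\left(-3\right) \left(-5\right)\right) + 2}{y} = \frac{\left(-1\right) 6 \cdot 15 + 2}{y} = \frac{\left(-6\right) 15 + 2}{y} = \frac{-90 + 2}{y} = - \frac{88}{y}$)
$s{\left(-6 \right)} \left(V{\left(8 \right)} - 58\right) = 4 \left(-6\right)^{2} \left(- \frac{88}{8} - 58\right) = 4 \cdot 36 \left(\left(-88\right) \frac{1}{8} - 58\right) = 144 \left(-11 - 58\right) = 144 \left(-69\right) = -9936$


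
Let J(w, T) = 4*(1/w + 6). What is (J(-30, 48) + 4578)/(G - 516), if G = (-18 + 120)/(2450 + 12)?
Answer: -84973468/9527175 ≈ -8.9191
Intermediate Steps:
J(w, T) = 24 + 4/w (J(w, T) = 4*(6 + 1/w) = 24 + 4/w)
G = 51/1231 (G = 102/2462 = 102*(1/2462) = 51/1231 ≈ 0.041430)
(J(-30, 48) + 4578)/(G - 516) = ((24 + 4/(-30)) + 4578)/(51/1231 - 516) = ((24 + 4*(-1/30)) + 4578)/(-635145/1231) = ((24 - 2/15) + 4578)*(-1231/635145) = (358/15 + 4578)*(-1231/635145) = (69028/15)*(-1231/635145) = -84973468/9527175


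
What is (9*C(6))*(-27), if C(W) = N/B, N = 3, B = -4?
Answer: 729/4 ≈ 182.25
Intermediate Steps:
C(W) = -¾ (C(W) = 3/(-4) = 3*(-¼) = -¾)
(9*C(6))*(-27) = (9*(-¾))*(-27) = -27/4*(-27) = 729/4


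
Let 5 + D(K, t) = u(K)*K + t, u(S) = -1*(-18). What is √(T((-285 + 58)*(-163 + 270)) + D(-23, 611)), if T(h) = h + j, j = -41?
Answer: 9*I*√298 ≈ 155.36*I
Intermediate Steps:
u(S) = 18
T(h) = -41 + h (T(h) = h - 41 = -41 + h)
D(K, t) = -5 + t + 18*K (D(K, t) = -5 + (18*K + t) = -5 + (t + 18*K) = -5 + t + 18*K)
√(T((-285 + 58)*(-163 + 270)) + D(-23, 611)) = √((-41 + (-285 + 58)*(-163 + 270)) + (-5 + 611 + 18*(-23))) = √((-41 - 227*107) + (-5 + 611 - 414)) = √((-41 - 24289) + 192) = √(-24330 + 192) = √(-24138) = 9*I*√298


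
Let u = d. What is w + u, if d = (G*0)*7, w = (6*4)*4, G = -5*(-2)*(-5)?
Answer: 96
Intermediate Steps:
G = -50 (G = 10*(-5) = -50)
w = 96 (w = 24*4 = 96)
d = 0 (d = -50*0*7 = 0*7 = 0)
u = 0
w + u = 96 + 0 = 96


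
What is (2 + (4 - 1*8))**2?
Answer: 4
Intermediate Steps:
(2 + (4 - 1*8))**2 = (2 + (4 - 8))**2 = (2 - 4)**2 = (-2)**2 = 4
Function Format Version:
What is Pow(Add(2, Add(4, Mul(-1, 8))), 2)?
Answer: 4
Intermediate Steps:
Pow(Add(2, Add(4, Mul(-1, 8))), 2) = Pow(Add(2, Add(4, -8)), 2) = Pow(Add(2, -4), 2) = Pow(-2, 2) = 4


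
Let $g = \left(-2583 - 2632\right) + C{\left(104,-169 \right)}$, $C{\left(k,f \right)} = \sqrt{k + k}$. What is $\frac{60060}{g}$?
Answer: $- \frac{104404300}{9065339} - \frac{80080 \sqrt{13}}{9065339} \approx -11.549$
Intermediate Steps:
$C{\left(k,f \right)} = \sqrt{2} \sqrt{k}$ ($C{\left(k,f \right)} = \sqrt{2 k} = \sqrt{2} \sqrt{k}$)
$g = -5215 + 4 \sqrt{13}$ ($g = \left(-2583 - 2632\right) + \sqrt{2} \sqrt{104} = -5215 + \sqrt{2} \cdot 2 \sqrt{26} = -5215 + 4 \sqrt{13} \approx -5200.6$)
$\frac{60060}{g} = \frac{60060}{-5215 + 4 \sqrt{13}}$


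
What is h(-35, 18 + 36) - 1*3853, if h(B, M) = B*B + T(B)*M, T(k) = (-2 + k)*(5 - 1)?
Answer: -10620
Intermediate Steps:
T(k) = -8 + 4*k (T(k) = (-2 + k)*4 = -8 + 4*k)
h(B, M) = B**2 + M*(-8 + 4*B) (h(B, M) = B*B + (-8 + 4*B)*M = B**2 + M*(-8 + 4*B))
h(-35, 18 + 36) - 1*3853 = ((-35)**2 + 4*(18 + 36)*(-2 - 35)) - 1*3853 = (1225 + 4*54*(-37)) - 3853 = (1225 - 7992) - 3853 = -6767 - 3853 = -10620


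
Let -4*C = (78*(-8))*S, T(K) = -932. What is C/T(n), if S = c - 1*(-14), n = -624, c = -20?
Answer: 234/233 ≈ 1.0043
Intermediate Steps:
S = -6 (S = -20 - 1*(-14) = -20 + 14 = -6)
C = -936 (C = -78*(-8)*(-6)/4 = -(-156)*(-6) = -¼*3744 = -936)
C/T(n) = -936/(-932) = -936*(-1/932) = 234/233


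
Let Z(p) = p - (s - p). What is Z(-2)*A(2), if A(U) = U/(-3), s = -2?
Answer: 4/3 ≈ 1.3333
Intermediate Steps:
A(U) = -U/3 (A(U) = U*(-1/3) = -U/3)
Z(p) = 2 + 2*p (Z(p) = p - (-2 - p) = p + (2 + p) = 2 + 2*p)
Z(-2)*A(2) = (2 + 2*(-2))*(-1/3*2) = (2 - 4)*(-2/3) = -2*(-2/3) = 4/3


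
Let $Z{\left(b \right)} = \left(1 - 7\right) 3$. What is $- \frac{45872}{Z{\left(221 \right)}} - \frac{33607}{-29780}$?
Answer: $\frac{683336543}{268020} \approx 2549.6$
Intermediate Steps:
$Z{\left(b \right)} = -18$ ($Z{\left(b \right)} = \left(-6\right) 3 = -18$)
$- \frac{45872}{Z{\left(221 \right)}} - \frac{33607}{-29780} = - \frac{45872}{-18} - \frac{33607}{-29780} = \left(-45872\right) \left(- \frac{1}{18}\right) - - \frac{33607}{29780} = \frac{22936}{9} + \frac{33607}{29780} = \frac{683336543}{268020}$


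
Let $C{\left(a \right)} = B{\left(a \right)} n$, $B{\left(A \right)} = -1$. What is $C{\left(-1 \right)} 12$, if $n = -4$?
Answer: $48$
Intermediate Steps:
$C{\left(a \right)} = 4$ ($C{\left(a \right)} = \left(-1\right) \left(-4\right) = 4$)
$C{\left(-1 \right)} 12 = 4 \cdot 12 = 48$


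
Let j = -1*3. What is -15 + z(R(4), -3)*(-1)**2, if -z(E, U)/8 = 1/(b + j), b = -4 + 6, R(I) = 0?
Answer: -7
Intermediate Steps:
b = 2
j = -3
z(E, U) = 8 (z(E, U) = -8/(2 - 3) = -8/(-1) = -8*(-1) = 8)
-15 + z(R(4), -3)*(-1)**2 = -15 + 8*(-1)**2 = -15 + 8*1 = -15 + 8 = -7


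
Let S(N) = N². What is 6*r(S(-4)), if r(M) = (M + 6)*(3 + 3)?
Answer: 792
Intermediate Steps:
r(M) = 36 + 6*M (r(M) = (6 + M)*6 = 36 + 6*M)
6*r(S(-4)) = 6*(36 + 6*(-4)²) = 6*(36 + 6*16) = 6*(36 + 96) = 6*132 = 792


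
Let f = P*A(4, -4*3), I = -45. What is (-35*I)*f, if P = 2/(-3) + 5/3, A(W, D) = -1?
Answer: -1575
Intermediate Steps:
P = 1 (P = 2*(-⅓) + 5*(⅓) = -⅔ + 5/3 = 1)
f = -1 (f = 1*(-1) = -1)
(-35*I)*f = -35*(-45)*(-1) = 1575*(-1) = -1575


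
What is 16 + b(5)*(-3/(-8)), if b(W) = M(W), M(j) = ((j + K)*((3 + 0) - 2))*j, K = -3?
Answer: 79/4 ≈ 19.750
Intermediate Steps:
M(j) = j*(-3 + j) (M(j) = ((j - 3)*((3 + 0) - 2))*j = ((-3 + j)*(3 - 2))*j = ((-3 + j)*1)*j = (-3 + j)*j = j*(-3 + j))
b(W) = W*(-3 + W)
16 + b(5)*(-3/(-8)) = 16 + (5*(-3 + 5))*(-3/(-8)) = 16 + (5*2)*(-3*(-⅛)) = 16 + 10*(3/8) = 16 + 15/4 = 79/4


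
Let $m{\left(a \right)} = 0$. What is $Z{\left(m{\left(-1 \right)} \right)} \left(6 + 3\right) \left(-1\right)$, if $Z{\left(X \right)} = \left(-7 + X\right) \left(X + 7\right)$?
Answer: $441$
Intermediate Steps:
$Z{\left(X \right)} = \left(-7 + X\right) \left(7 + X\right)$
$Z{\left(m{\left(-1 \right)} \right)} \left(6 + 3\right) \left(-1\right) = \left(-49 + 0^{2}\right) \left(6 + 3\right) \left(-1\right) = \left(-49 + 0\right) 9 \left(-1\right) = \left(-49\right) \left(-9\right) = 441$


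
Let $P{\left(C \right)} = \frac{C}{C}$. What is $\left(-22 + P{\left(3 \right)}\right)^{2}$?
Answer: $441$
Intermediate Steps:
$P{\left(C \right)} = 1$
$\left(-22 + P{\left(3 \right)}\right)^{2} = \left(-22 + 1\right)^{2} = \left(-21\right)^{2} = 441$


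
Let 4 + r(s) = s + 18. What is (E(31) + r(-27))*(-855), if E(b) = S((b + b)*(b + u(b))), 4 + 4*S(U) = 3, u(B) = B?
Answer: 45315/4 ≈ 11329.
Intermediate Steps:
r(s) = 14 + s (r(s) = -4 + (s + 18) = -4 + (18 + s) = 14 + s)
S(U) = -1/4 (S(U) = -1 + (1/4)*3 = -1 + 3/4 = -1/4)
E(b) = -1/4
(E(31) + r(-27))*(-855) = (-1/4 + (14 - 27))*(-855) = (-1/4 - 13)*(-855) = -53/4*(-855) = 45315/4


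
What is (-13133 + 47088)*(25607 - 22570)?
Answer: 103121335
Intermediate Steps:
(-13133 + 47088)*(25607 - 22570) = 33955*3037 = 103121335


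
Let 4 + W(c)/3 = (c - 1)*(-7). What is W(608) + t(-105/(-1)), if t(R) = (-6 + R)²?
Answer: -2958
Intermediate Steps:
W(c) = 9 - 21*c (W(c) = -12 + 3*((c - 1)*(-7)) = -12 + 3*((-1 + c)*(-7)) = -12 + 3*(7 - 7*c) = -12 + (21 - 21*c) = 9 - 21*c)
W(608) + t(-105/(-1)) = (9 - 21*608) + (-6 - 105/(-1))² = (9 - 12768) + (-6 - 105*(-1))² = -12759 + (-6 + 105)² = -12759 + 99² = -12759 + 9801 = -2958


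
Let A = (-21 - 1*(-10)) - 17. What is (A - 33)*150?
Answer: -9150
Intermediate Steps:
A = -28 (A = (-21 + 10) - 17 = -11 - 17 = -28)
(A - 33)*150 = (-28 - 33)*150 = -61*150 = -9150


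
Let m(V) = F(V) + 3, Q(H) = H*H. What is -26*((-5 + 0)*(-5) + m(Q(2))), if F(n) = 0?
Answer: -728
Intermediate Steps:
Q(H) = H**2
m(V) = 3 (m(V) = 0 + 3 = 3)
-26*((-5 + 0)*(-5) + m(Q(2))) = -26*((-5 + 0)*(-5) + 3) = -26*(-5*(-5) + 3) = -26*(25 + 3) = -26*28 = -728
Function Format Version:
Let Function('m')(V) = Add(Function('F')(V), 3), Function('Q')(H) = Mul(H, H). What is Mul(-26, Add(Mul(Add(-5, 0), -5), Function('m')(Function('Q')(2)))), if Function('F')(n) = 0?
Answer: -728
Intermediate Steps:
Function('Q')(H) = Pow(H, 2)
Function('m')(V) = 3 (Function('m')(V) = Add(0, 3) = 3)
Mul(-26, Add(Mul(Add(-5, 0), -5), Function('m')(Function('Q')(2)))) = Mul(-26, Add(Mul(Add(-5, 0), -5), 3)) = Mul(-26, Add(Mul(-5, -5), 3)) = Mul(-26, Add(25, 3)) = Mul(-26, 28) = -728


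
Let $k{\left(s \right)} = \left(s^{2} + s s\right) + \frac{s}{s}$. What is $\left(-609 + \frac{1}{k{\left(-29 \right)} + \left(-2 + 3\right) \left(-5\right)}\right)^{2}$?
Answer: $\frac{1044281653801}{2815684} \approx 3.7088 \cdot 10^{5}$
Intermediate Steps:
$k{\left(s \right)} = 1 + 2 s^{2}$ ($k{\left(s \right)} = \left(s^{2} + s^{2}\right) + 1 = 2 s^{2} + 1 = 1 + 2 s^{2}$)
$\left(-609 + \frac{1}{k{\left(-29 \right)} + \left(-2 + 3\right) \left(-5\right)}\right)^{2} = \left(-609 + \frac{1}{\left(1 + 2 \left(-29\right)^{2}\right) + \left(-2 + 3\right) \left(-5\right)}\right)^{2} = \left(-609 + \frac{1}{\left(1 + 2 \cdot 841\right) + 1 \left(-5\right)}\right)^{2} = \left(-609 + \frac{1}{\left(1 + 1682\right) - 5}\right)^{2} = \left(-609 + \frac{1}{1683 - 5}\right)^{2} = \left(-609 + \frac{1}{1678}\right)^{2} = \left(- \frac{1021901}{1678}\right)^{2} = \frac{1044281653801}{2815684}$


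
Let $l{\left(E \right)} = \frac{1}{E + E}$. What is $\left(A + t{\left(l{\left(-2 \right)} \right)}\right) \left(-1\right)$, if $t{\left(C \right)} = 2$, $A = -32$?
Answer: $30$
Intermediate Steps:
$l{\left(E \right)} = \frac{1}{2 E}$
$\left(A + t{\left(l{\left(-2 \right)} \right)}\right) \left(-1\right) = \left(-32 + 2\right) \left(-1\right) = \left(-30\right) \left(-1\right) = 30$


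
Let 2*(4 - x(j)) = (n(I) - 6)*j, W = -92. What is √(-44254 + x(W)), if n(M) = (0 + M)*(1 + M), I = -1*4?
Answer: 3*I*√4886 ≈ 209.7*I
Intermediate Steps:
I = -4
n(M) = M*(1 + M)
x(j) = 4 - 3*j (x(j) = 4 - (-4*(1 - 4) - 6)*j/2 = 4 - (-4*(-3) - 6)*j/2 = 4 - (12 - 6)*j/2 = 4 - 3*j)
√(-44254 + x(W)) = √(-44254 + (4 - 3*(-92))) = √(-44254 + (4 + 276)) = √(-44254 + 280) = √(-43974) = 3*I*√4886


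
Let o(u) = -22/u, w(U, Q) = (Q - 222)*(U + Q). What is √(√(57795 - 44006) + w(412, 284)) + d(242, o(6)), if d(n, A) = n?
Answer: 242 + √(43152 + √13789) ≈ 450.01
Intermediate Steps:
w(U, Q) = (-222 + Q)*(Q + U)
√(√(57795 - 44006) + w(412, 284)) + d(242, o(6)) = √(√(57795 - 44006) + (284² - 222*284 - 222*412 + 284*412)) + 242 = √(√13789 + (80656 - 63048 - 91464 + 117008)) + 242 = √(√13789 + 43152) + 242 = √(43152 + √13789) + 242 = 242 + √(43152 + √13789)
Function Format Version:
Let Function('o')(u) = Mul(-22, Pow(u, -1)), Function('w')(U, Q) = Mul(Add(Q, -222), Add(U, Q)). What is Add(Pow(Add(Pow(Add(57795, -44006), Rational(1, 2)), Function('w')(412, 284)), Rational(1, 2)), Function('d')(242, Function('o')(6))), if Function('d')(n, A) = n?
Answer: Add(242, Pow(Add(43152, Pow(13789, Rational(1, 2))), Rational(1, 2))) ≈ 450.01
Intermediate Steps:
Function('w')(U, Q) = Mul(Add(-222, Q), Add(Q, U))
Add(Pow(Add(Pow(Add(57795, -44006), Rational(1, 2)), Function('w')(412, 284)), Rational(1, 2)), Function('d')(242, Function('o')(6))) = Add(Pow(Add(Pow(Add(57795, -44006), Rational(1, 2)), Add(Pow(284, 2), Mul(-222, 284), Mul(-222, 412), Mul(284, 412))), Rational(1, 2)), 242) = Add(Pow(Add(Pow(13789, Rational(1, 2)), Add(80656, -63048, -91464, 117008)), Rational(1, 2)), 242) = Add(Pow(Add(Pow(13789, Rational(1, 2)), 43152), Rational(1, 2)), 242) = Add(Pow(Add(43152, Pow(13789, Rational(1, 2))), Rational(1, 2)), 242) = Add(242, Pow(Add(43152, Pow(13789, Rational(1, 2))), Rational(1, 2)))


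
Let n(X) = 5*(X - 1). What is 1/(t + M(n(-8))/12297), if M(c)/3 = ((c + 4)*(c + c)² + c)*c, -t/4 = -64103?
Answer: 4099/1065979313 ≈ 3.8453e-6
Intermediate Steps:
n(X) = -5 + 5*X (n(X) = 5*(-1 + X) = -5 + 5*X)
t = 256412 (t = -4*(-64103) = 256412)
M(c) = 3*c*(c + 4*c²*(4 + c)) (M(c) = 3*(((c + 4)*(c + c)² + c)*c) = 3*(((4 + c)*(2*c)² + c)*c) = 3*(((4 + c)*(4*c²) + c)*c) = 3*((4*c²*(4 + c) + c)*c) = 3*((c + 4*c²*(4 + c))*c) = 3*(c*(c + 4*c²*(4 + c))) = 3*c*(c + 4*c²*(4 + c)))
1/(t + M(n(-8))/12297) = 1/(256412 + ((-5 + 5*(-8))²*(3 + 12*(-5 + 5*(-8))² + 48*(-5 + 5*(-8))))/12297) = 1/(256412 + ((-5 - 40)²*(3 + 12*(-5 - 40)² + 48*(-5 - 40)))*(1/12297)) = 1/(256412 + ((-45)²*(3 + 12*(-45)² + 48*(-45)))*(1/12297)) = 1/(256412 + (2025*(3 + 12*2025 - 2160))*(1/12297)) = 1/(256412 + (2025*(3 + 24300 - 2160))*(1/12297)) = 1/(256412 + (2025*22143)*(1/12297)) = 1/(256412 + 44839575*(1/12297)) = 1/(256412 + 14946525/4099) = 1/(1065979313/4099) = 4099/1065979313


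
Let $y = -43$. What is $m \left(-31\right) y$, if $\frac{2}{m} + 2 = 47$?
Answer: $\frac{2666}{45} \approx 59.244$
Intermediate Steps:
$m = \frac{2}{45}$ ($m = \frac{2}{-2 + 47} = \frac{2}{45} \approx 0.044444$)
$m \left(-31\right) y = \frac{2}{45} \left(-31\right) \left(-43\right) = \left(- \frac{62}{45}\right) \left(-43\right) = \frac{2666}{45}$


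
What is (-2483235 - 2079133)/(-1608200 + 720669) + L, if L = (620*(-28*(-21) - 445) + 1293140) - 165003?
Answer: 1079949620575/887531 ≈ 1.2168e+6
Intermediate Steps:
L = 1216797 (L = (620*(588 - 445) + 1293140) - 165003 = (620*143 + 1293140) - 165003 = (88660 + 1293140) - 165003 = 1381800 - 165003 = 1216797)
(-2483235 - 2079133)/(-1608200 + 720669) + L = (-2483235 - 2079133)/(-1608200 + 720669) + 1216797 = -4562368/(-887531) + 1216797 = -4562368*(-1/887531) + 1216797 = 4562368/887531 + 1216797 = 1079949620575/887531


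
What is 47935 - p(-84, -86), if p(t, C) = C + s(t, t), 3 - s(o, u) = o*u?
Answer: 55074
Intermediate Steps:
s(o, u) = 3 - o*u
p(t, C) = 3 + C - t**2 (p(t, C) = C + (3 - t*t) = C + (3 - t**2) = 3 + C - t**2)
47935 - p(-84, -86) = 47935 - (3 - 86 - 1*(-84)**2) = 47935 - (3 - 86 - 1*7056) = 47935 - (3 - 86 - 7056) = 47935 - 1*(-7139) = 47935 + 7139 = 55074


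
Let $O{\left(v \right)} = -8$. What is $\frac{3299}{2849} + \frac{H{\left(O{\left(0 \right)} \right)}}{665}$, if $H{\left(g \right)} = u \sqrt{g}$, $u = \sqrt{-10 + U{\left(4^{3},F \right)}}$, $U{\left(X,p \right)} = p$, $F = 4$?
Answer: $\frac{3299}{2849} - \frac{4 \sqrt{3}}{665} \approx 1.1475$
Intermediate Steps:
$u = i \sqrt{6}$ ($u = \sqrt{-10 + 4} = \sqrt{-6} = i \sqrt{6} \approx 2.4495 i$)
$H{\left(g \right)} = i \sqrt{6} \sqrt{g}$
$\frac{3299}{2849} + \frac{H{\left(O{\left(0 \right)} \right)}}{665} = \frac{3299}{2849} + \frac{i \sqrt{6} \sqrt{-8}}{665} = 3299 \cdot \frac{1}{2849} + i \sqrt{6} \cdot 2 i \sqrt{2} \cdot \frac{1}{665} = \frac{3299}{2849} + - 4 \sqrt{3} \cdot \frac{1}{665} = \frac{3299}{2849} - \frac{4 \sqrt{3}}{665}$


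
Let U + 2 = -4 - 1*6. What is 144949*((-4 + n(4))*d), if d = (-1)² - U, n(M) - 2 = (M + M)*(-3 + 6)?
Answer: 41455414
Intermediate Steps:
n(M) = 2 + 6*M (n(M) = 2 + (M + M)*(-3 + 6) = 2 + (2*M)*3 = 2 + 6*M)
U = -12 (U = -2 + (-4 - 1*6) = -2 + (-4 - 6) = -2 - 10 = -12)
d = 13 (d = (-1)² - 1*(-12) = 1 + 12 = 13)
144949*((-4 + n(4))*d) = 144949*((-4 + (2 + 6*4))*13) = 144949*((-4 + (2 + 24))*13) = 144949*((-4 + 26)*13) = 144949*(22*13) = 144949*286 = 41455414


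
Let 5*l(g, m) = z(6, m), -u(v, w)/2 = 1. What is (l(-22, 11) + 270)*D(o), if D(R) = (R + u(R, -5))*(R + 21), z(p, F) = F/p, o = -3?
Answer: -24333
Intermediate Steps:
u(v, w) = -2 (u(v, w) = -2*1 = -2)
l(g, m) = m/30 (l(g, m) = (m/6)/5 = m/30)
D(R) = (-2 + R)*(21 + R) (D(R) = (R - 2)*(R + 21) = (-2 + R)*(21 + R))
(l(-22, 11) + 270)*D(o) = ((1/30)*11 + 270)*(-42 + (-3)² + 19*(-3)) = (11/30 + 270)*(-42 + 9 - 57) = (8111/30)*(-90) = -24333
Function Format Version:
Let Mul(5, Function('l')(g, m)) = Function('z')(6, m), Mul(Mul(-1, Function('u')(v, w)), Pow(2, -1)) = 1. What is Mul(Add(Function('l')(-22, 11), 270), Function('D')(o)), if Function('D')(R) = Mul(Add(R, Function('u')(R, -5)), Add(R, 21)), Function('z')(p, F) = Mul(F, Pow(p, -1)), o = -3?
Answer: -24333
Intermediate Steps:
Function('u')(v, w) = -2 (Function('u')(v, w) = Mul(-2, 1) = -2)
Function('l')(g, m) = Mul(Rational(1, 30), m) (Function('l')(g, m) = Mul(Rational(1, 5), Mul(m, Pow(6, -1))) = Mul(Rational(1, 5), Mul(m, Rational(1, 6))) = Mul(Rational(1, 5), Mul(Rational(1, 6), m)) = Mul(Rational(1, 30), m))
Function('D')(R) = Mul(Add(-2, R), Add(21, R)) (Function('D')(R) = Mul(Add(R, -2), Add(R, 21)) = Mul(Add(-2, R), Add(21, R)))
Mul(Add(Function('l')(-22, 11), 270), Function('D')(o)) = Mul(Add(Mul(Rational(1, 30), 11), 270), Add(-42, Pow(-3, 2), Mul(19, -3))) = Mul(Add(Rational(11, 30), 270), Add(-42, 9, -57)) = Mul(Rational(8111, 30), -90) = -24333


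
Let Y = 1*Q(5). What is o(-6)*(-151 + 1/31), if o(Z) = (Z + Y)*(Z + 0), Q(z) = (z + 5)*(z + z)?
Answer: 2639520/31 ≈ 85146.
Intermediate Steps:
Q(z) = 2*z*(5 + z) (Q(z) = (5 + z)*(2*z) = 2*z*(5 + z))
Y = 100 (Y = 1*(2*5*(5 + 5)) = 1*(2*5*10) = 1*100 = 100)
o(Z) = Z*(100 + Z) (o(Z) = (Z + 100)*(Z + 0) = (100 + Z)*Z = Z*(100 + Z))
o(-6)*(-151 + 1/31) = (-6*(100 - 6))*(-151 + 1/31) = (-6*94)*(-151 + 1/31) = -564*(-4680/31) = 2639520/31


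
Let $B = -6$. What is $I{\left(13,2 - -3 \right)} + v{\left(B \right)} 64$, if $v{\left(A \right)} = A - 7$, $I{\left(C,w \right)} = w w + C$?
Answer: $-794$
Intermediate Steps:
$I{\left(C,w \right)} = C + w^{2}$ ($I{\left(C,w \right)} = w^{2} + C = C + w^{2}$)
$v{\left(A \right)} = -7 + A$ ($v{\left(A \right)} = A - 7 = -7 + A$)
$I{\left(13,2 - -3 \right)} + v{\left(B \right)} 64 = \left(13 + \left(2 - -3\right)^{2}\right) + \left(-7 - 6\right) 64 = \left(13 + \left(2 + 3\right)^{2}\right) - 832 = \left(13 + 5^{2}\right) - 832 = \left(13 + 25\right) - 832 = 38 - 832 = -794$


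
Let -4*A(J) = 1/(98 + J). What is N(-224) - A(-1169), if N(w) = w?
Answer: -959617/4284 ≈ -224.00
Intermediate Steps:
A(J) = -1/(4*(98 + J))
N(-224) - A(-1169) = -224 - (-1)/(392 + 4*(-1169)) = -224 - (-1)/(392 - 4676) = -224 - (-1)/(-4284) = -224 - (-1)*(-1)/4284 = -224 - 1*1/4284 = -224 - 1/4284 = -959617/4284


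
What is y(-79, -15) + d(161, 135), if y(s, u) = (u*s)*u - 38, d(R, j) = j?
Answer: -17678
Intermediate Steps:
y(s, u) = -38 + s*u**2 (y(s, u) = (s*u)*u - 38 = s*u**2 - 38 = -38 + s*u**2)
y(-79, -15) + d(161, 135) = (-38 - 79*(-15)**2) + 135 = (-38 - 79*225) + 135 = (-38 - 17775) + 135 = -17813 + 135 = -17678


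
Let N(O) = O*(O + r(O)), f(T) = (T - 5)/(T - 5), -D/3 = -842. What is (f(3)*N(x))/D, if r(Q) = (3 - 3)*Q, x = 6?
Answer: 6/421 ≈ 0.014252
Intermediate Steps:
D = 2526 (D = -3*(-842) = 2526)
f(T) = 1 (f(T) = (-5 + T)/(-5 + T) = 1)
r(Q) = 0 (r(Q) = 0*Q = 0)
N(O) = O**2 (N(O) = O*(O + 0) = O*O = O**2)
(f(3)*N(x))/D = (1*6**2)/2526 = (1*36)*(1/2526) = 36*(1/2526) = 6/421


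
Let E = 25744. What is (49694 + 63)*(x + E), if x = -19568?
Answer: 307299232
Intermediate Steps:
(49694 + 63)*(x + E) = (49694 + 63)*(-19568 + 25744) = 49757*6176 = 307299232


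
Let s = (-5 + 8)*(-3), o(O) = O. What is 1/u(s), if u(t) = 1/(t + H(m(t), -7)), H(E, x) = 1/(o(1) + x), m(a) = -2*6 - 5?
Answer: -55/6 ≈ -9.1667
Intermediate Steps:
m(a) = -17 (m(a) = -12 - 5 = -17)
H(E, x) = 1/(1 + x)
s = -9 (s = 3*(-3) = -9)
u(t) = 1/(-1/6 + t) (u(t) = 1/(t + 1/(1 - 7)) = 1/(t + 1/(-6)) = 1/(t - 1/6) = 1/(-1/6 + t))
1/u(s) = 1/(6/(-1 + 6*(-9))) = 1/(6/(-1 - 54)) = 1/(6/(-55)) = 1/(6*(-1/55)) = 1/(-6/55) = -55/6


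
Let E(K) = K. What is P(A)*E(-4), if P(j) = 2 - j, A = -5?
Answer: -28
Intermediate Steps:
P(A)*E(-4) = (2 - 1*(-5))*(-4) = (2 + 5)*(-4) = 7*(-4) = -28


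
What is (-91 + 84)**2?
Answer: 49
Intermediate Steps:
(-91 + 84)**2 = (-7)**2 = 49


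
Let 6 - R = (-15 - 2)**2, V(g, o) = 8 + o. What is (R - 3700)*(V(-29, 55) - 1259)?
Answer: 4763668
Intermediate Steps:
R = -283 (R = 6 - (-15 - 2)**2 = 6 - 1*(-17)**2 = 6 - 1*289 = 6 - 289 = -283)
(R - 3700)*(V(-29, 55) - 1259) = (-283 - 3700)*((8 + 55) - 1259) = -3983*(63 - 1259) = -3983*(-1196) = 4763668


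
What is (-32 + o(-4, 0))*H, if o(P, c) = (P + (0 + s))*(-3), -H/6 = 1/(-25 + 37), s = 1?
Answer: 23/2 ≈ 11.500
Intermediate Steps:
H = -½ (H = -6/(-25 + 37) = -6/12 = -6*1/12 = -½ ≈ -0.50000)
o(P, c) = -3 - 3*P (o(P, c) = (P + (0 + 1))*(-3) = (P + 1)*(-3) = (1 + P)*(-3) = -3 - 3*P)
(-32 + o(-4, 0))*H = (-32 + (-3 - 3*(-4)))*(-½) = (-32 + (-3 + 12))*(-½) = (-32 + 9)*(-½) = -23*(-½) = 23/2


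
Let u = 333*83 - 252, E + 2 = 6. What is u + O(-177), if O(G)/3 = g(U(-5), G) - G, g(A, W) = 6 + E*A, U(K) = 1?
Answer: 27948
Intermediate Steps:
E = 4 (E = -2 + 6 = 4)
g(A, W) = 6 + 4*A
u = 27387 (u = 27639 - 252 = 27387)
O(G) = 30 - 3*G (O(G) = 3*((6 + 4*1) - G) = 3*((6 + 4) - G) = 3*(10 - G) = 30 - 3*G)
u + O(-177) = 27387 + (30 - 3*(-177)) = 27387 + (30 + 531) = 27387 + 561 = 27948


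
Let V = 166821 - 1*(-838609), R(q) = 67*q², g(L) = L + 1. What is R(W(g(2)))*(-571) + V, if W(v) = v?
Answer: 661117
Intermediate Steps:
g(L) = 1 + L
V = 1005430 (V = 166821 + 838609 = 1005430)
R(W(g(2)))*(-571) + V = (67*(1 + 2)²)*(-571) + 1005430 = (67*3²)*(-571) + 1005430 = (67*9)*(-571) + 1005430 = 603*(-571) + 1005430 = -344313 + 1005430 = 661117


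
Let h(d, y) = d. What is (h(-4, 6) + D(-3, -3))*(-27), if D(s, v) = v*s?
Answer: -135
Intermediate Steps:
D(s, v) = s*v
(h(-4, 6) + D(-3, -3))*(-27) = (-4 - 3*(-3))*(-27) = (-4 + 9)*(-27) = 5*(-27) = -135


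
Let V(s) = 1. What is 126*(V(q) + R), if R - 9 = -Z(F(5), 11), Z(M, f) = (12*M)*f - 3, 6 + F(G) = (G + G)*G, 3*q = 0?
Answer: -730170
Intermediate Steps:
q = 0 (q = (1/3)*0 = 0)
F(G) = -6 + 2*G**2 (F(G) = -6 + (G + G)*G = -6 + (2*G)*G = -6 + 2*G**2)
Z(M, f) = -3 + 12*M*f (Z(M, f) = 12*M*f - 3 = -3 + 12*M*f)
R = -5796 (R = 9 - (-3 + 12*(-6 + 2*5**2)*11) = 9 - (-3 + 12*(-6 + 2*25)*11) = 9 - (-3 + 12*(-6 + 50)*11) = 9 - (-3 + 12*44*11) = 9 - (-3 + 5808) = 9 - 1*5805 = 9 - 5805 = -5796)
126*(V(q) + R) = 126*(1 - 5796) = 126*(-5795) = -730170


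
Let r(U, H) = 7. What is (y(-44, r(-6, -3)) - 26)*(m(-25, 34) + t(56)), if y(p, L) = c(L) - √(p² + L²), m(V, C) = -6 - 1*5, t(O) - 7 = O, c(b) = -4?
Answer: -1560 - 52*√1985 ≈ -3876.8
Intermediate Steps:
t(O) = 7 + O
m(V, C) = -11 (m(V, C) = -6 - 5 = -11)
y(p, L) = -4 - √(L² + p²) (y(p, L) = -4 - √(p² + L²) = -4 - √(L² + p²))
(y(-44, r(-6, -3)) - 26)*(m(-25, 34) + t(56)) = ((-4 - √(7² + (-44)²)) - 26)*(-11 + (7 + 56)) = ((-4 - √(49 + 1936)) - 26)*(-11 + 63) = ((-4 - √1985) - 26)*52 = (-30 - √1985)*52 = -1560 - 52*√1985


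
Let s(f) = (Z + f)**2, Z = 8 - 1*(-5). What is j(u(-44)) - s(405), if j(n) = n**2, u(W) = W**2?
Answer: 3573372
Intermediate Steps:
Z = 13 (Z = 8 + 5 = 13)
s(f) = (13 + f)**2
j(u(-44)) - s(405) = ((-44)**2)**2 - (13 + 405)**2 = 1936**2 - 1*418**2 = 3748096 - 1*174724 = 3748096 - 174724 = 3573372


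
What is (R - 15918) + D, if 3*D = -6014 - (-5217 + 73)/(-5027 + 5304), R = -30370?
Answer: -13375354/277 ≈ -48287.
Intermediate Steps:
D = -553578/277 (D = (-6014 - (-5217 + 73)/(-5027 + 5304))/3 = (-6014 - (-5144)/277)/3 = (-6014 - 1*(-5144/277))/3 = (-6014 + 5144/277)/3 = (⅓)*(-1660734/277) = -553578/277 ≈ -1998.5)
(R - 15918) + D = (-30370 - 15918) - 553578/277 = -46288 - 553578/277 = -13375354/277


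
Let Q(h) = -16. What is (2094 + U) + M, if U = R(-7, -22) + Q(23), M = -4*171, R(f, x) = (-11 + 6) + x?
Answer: 1367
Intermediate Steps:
R(f, x) = -5 + x
M = -684
U = -43 (U = (-5 - 22) - 16 = -27 - 16 = -43)
(2094 + U) + M = (2094 - 43) - 684 = 2051 - 684 = 1367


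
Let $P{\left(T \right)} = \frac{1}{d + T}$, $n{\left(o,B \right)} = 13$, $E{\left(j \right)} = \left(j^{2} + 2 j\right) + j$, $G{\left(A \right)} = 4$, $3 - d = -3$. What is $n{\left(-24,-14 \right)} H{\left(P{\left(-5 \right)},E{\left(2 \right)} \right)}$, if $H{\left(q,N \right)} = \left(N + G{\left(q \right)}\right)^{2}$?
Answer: $2548$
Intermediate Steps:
$d = 6$ ($d = 3 - -3 = 3 + 3 = 6$)
$E{\left(j \right)} = j^{2} + 3 j$
$P{\left(T \right)} = \frac{1}{6 + T}$
$H{\left(q,N \right)} = \left(4 + N\right)^{2}$ ($H{\left(q,N \right)} = \left(N + 4\right)^{2} = \left(4 + N\right)^{2}$)
$n{\left(-24,-14 \right)} H{\left(P{\left(-5 \right)},E{\left(2 \right)} \right)} = 13 \left(4 + 2 \left(3 + 2\right)\right)^{2} = 13 \left(4 + 2 \cdot 5\right)^{2} = 13 \left(4 + 10\right)^{2} = 13 \cdot 14^{2} = 13 \cdot 196 = 2548$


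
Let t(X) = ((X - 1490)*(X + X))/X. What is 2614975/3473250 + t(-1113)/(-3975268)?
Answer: 4733321899/6275954355 ≈ 0.75420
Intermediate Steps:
t(X) = -2980 + 2*X (t(X) = ((-1490 + X)*(2*X))/X = (2*X*(-1490 + X))/X = -2980 + 2*X)
2614975/3473250 + t(-1113)/(-3975268) = 2614975/3473250 + (-2980 + 2*(-1113))/(-3975268) = 2614975*(1/3473250) + (-2980 - 2226)*(-1/3975268) = 9509/12630 - 5206*(-1/3975268) = 9509/12630 + 2603/1987634 = 4733321899/6275954355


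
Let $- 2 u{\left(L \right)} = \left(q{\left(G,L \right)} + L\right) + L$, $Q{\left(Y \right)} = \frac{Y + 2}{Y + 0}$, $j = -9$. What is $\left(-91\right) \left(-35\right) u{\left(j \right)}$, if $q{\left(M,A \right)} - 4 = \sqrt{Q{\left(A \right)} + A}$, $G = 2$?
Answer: $22295 - \frac{3185 i \sqrt{74}}{6} \approx 22295.0 - 4566.4 i$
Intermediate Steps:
$Q{\left(Y \right)} = \frac{2 + Y}{Y}$
$q{\left(M,A \right)} = 4 + \sqrt{A + \frac{2 + A}{A}}$ ($q{\left(M,A \right)} = 4 + \sqrt{\frac{2 + A}{A} + A} = 4 + \sqrt{A + \frac{2 + A}{A}}$)
$u{\left(L \right)} = -2 - L - \frac{\sqrt{1 + L + \frac{2}{L}}}{2}$ ($u{\left(L \right)} = - \frac{\left(\left(4 + \sqrt{1 + L + \frac{2}{L}}\right) + L\right) + L}{2} = - \frac{\left(4 + L + \sqrt{1 + L + \frac{2}{L}}\right) + L}{2} = - \frac{4 + \sqrt{1 + L + \frac{2}{L}} + 2 L}{2} = -2 - L - \frac{\sqrt{1 + L + \frac{2}{L}}}{2}$)
$\left(-91\right) \left(-35\right) u{\left(j \right)} = \left(-91\right) \left(-35\right) \left(-2 - -9 - \frac{\sqrt{1 - 9 + \frac{2}{-9}}}{2}\right) = 3185 \left(-2 + 9 - \frac{\sqrt{1 - 9 + 2 \left(- \frac{1}{9}\right)}}{2}\right) = 3185 \left(-2 + 9 - \frac{\sqrt{1 - 9 - \frac{2}{9}}}{2}\right) = 3185 \left(-2 + 9 - \frac{\sqrt{- \frac{74}{9}}}{2}\right) = 3185 \left(-2 + 9 - \frac{\frac{1}{3} i \sqrt{74}}{2}\right) = 3185 \left(-2 + 9 - \frac{i \sqrt{74}}{6}\right) = 3185 \left(7 - \frac{i \sqrt{74}}{6}\right) = 22295 - \frac{3185 i \sqrt{74}}{6}$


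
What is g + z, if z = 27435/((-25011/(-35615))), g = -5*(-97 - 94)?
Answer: 333661010/8337 ≈ 40022.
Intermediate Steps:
g = 955 (g = -5*(-191) = 955)
z = 325699175/8337 (z = 27435/((-25011*(-1/35615))) = 27435/(25011/35615) = 27435*(35615/25011) = 325699175/8337 ≈ 39067.)
g + z = 955 + 325699175/8337 = 333661010/8337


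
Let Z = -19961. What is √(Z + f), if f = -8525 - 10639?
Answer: 5*I*√1565 ≈ 197.8*I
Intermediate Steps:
f = -19164
√(Z + f) = √(-19961 - 19164) = √(-39125) = 5*I*√1565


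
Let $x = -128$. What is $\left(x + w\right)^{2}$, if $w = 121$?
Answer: $49$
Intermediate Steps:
$\left(x + w\right)^{2} = \left(-128 + 121\right)^{2} = \left(-7\right)^{2} = 49$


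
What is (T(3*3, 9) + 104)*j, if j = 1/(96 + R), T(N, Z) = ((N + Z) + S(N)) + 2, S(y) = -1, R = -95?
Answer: 123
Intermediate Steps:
T(N, Z) = 1 + N + Z (T(N, Z) = ((N + Z) - 1) + 2 = (-1 + N + Z) + 2 = 1 + N + Z)
j = 1 (j = 1/(96 - 95) = 1/1 = 1)
(T(3*3, 9) + 104)*j = ((1 + 3*3 + 9) + 104)*1 = ((1 + 9 + 9) + 104)*1 = (19 + 104)*1 = 123*1 = 123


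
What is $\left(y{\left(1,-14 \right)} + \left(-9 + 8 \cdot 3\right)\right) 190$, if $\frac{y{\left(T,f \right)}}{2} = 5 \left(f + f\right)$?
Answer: $-50350$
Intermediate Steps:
$y{\left(T,f \right)} = 20 f$ ($y{\left(T,f \right)} = 2 \cdot 5 \left(f + f\right) = 2 \cdot 5 \cdot 2 f = 2 \cdot 10 f = 20 f$)
$\left(y{\left(1,-14 \right)} + \left(-9 + 8 \cdot 3\right)\right) 190 = \left(20 \left(-14\right) + \left(-9 + 8 \cdot 3\right)\right) 190 = \left(-280 + \left(-9 + 24\right)\right) 190 = \left(-280 + 15\right) 190 = \left(-265\right) 190 = -50350$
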